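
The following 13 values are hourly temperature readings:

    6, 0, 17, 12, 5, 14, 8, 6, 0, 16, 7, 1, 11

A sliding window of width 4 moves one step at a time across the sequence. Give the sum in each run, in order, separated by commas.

6 0 17 12 → sum 35
0 17 12 5 → sum 34
17 12 5 14 → sum 48
12 5 14 8 → sum 39
5 14 8 6 → sum 33
14 8 6 0 → sum 28
8 6 0 16 → sum 30
6 0 16 7 → sum 29
0 16 7 1 → sum 24
16 7 1 11 → sum 35

35, 34, 48, 39, 33, 28, 30, 29, 24, 35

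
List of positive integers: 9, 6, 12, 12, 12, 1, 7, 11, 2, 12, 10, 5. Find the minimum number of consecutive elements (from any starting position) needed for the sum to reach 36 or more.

3

add 9: running sum 9 < 36
add 6: running sum 15 < 36
add 12: running sum 27 < 36
add 12: shortest ending here [9, 6, 12, 12] sum 39, len 4
add 12: shortest ending here [12, 12, 12] sum 36, len 3
add 1: shortest ending here [12, 12, 12, 1] sum 37, len 4
add 7: shortest ending here [12, 12, 12, 1, 7] sum 44, len 5
add 11: shortest ending here [12, 12, 1, 7, 11] sum 43, len 5
add 2: shortest ending here [12, 12, 1, 7, 11, 2] sum 45, len 6
add 12: shortest ending here [12, 1, 7, 11, 2, 12] sum 45, len 6
add 10: shortest ending here [7, 11, 2, 12, 10] sum 42, len 5
add 5: shortest ending here [11, 2, 12, 10, 5] sum 40, len 5
Shortest qualifying length: 3.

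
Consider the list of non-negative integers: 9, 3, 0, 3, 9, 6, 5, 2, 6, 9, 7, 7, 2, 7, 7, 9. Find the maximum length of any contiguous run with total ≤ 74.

Extend to the right; shrink from the left whenever the sum exceeds 74:
add 9: [9] sum 9, len 1
add 3: [9, 3] sum 12, len 2
add 0: [9, 3, 0] sum 12, len 3
add 3: [9, 3, 0, 3] sum 15, len 4
add 9: [9, 3, 0, 3, 9] sum 24, len 5
add 6: [9, 3, 0, 3, 9, 6] sum 30, len 6
add 5: [9, 3, 0, 3, 9, 6, 5] sum 35, len 7
add 2: [9, 3, 0, 3, 9, 6, 5, 2] sum 37, len 8
add 6: [9, 3, 0, 3, 9, 6, 5, 2, 6] sum 43, len 9
add 9: [9, 3, 0, 3, 9, 6, 5, 2, 6, 9] sum 52, len 10
add 7: [9, 3, 0, 3, 9, 6, 5, 2, 6, 9, 7] sum 59, len 11
add 7: [9, 3, 0, 3, 9, 6, 5, 2, 6, 9, 7, 7] sum 66, len 12
add 2: [9, 3, 0, 3, 9, 6, 5, 2, 6, 9, 7, 7, 2] sum 68, len 13
add 7: [3, 0, 3, 9, 6, 5, 2, 6, 9, 7, 7, 2, 7] sum 66, len 13
add 7: [3, 0, 3, 9, 6, 5, 2, 6, 9, 7, 7, 2, 7, 7] sum 73, len 14
add 9: [6, 5, 2, 6, 9, 7, 7, 2, 7, 7, 9] sum 67, len 11
Longest length seen: 14.

14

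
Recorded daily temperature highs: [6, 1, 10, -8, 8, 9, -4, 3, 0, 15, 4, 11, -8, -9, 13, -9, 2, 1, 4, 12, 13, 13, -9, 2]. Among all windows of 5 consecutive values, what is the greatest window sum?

43

(6, 1, 10, -8, 8) → sum 17
(1, 10, -8, 8, 9) → sum 20
(10, -8, 8, 9, -4) → sum 15
(-8, 8, 9, -4, 3) → sum 8
(8, 9, -4, 3, 0) → sum 16
(9, -4, 3, 0, 15) → sum 23
(-4, 3, 0, 15, 4) → sum 18
(3, 0, 15, 4, 11) → sum 33
(0, 15, 4, 11, -8) → sum 22
(15, 4, 11, -8, -9) → sum 13
(4, 11, -8, -9, 13) → sum 11
(11, -8, -9, 13, -9) → sum -2
(-8, -9, 13, -9, 2) → sum -11
(-9, 13, -9, 2, 1) → sum -2
(13, -9, 2, 1, 4) → sum 11
(-9, 2, 1, 4, 12) → sum 10
(2, 1, 4, 12, 13) → sum 32
(1, 4, 12, 13, 13) → sum 43
(4, 12, 13, 13, -9) → sum 33
(12, 13, 13, -9, 2) → sum 31
Greatest of these is 43.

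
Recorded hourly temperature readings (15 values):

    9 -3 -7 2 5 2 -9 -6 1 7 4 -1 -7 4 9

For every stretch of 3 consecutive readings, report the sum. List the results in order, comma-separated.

-1, -8, 0, 9, -2, -13, -14, 2, 12, 10, -4, -4, 6

9 -3 -7 → sum -1
-3 -7 2 → sum -8
-7 2 5 → sum 0
2 5 2 → sum 9
5 2 -9 → sum -2
2 -9 -6 → sum -13
-9 -6 1 → sum -14
-6 1 7 → sum 2
1 7 4 → sum 12
7 4 -1 → sum 10
4 -1 -7 → sum -4
-1 -7 4 → sum -4
-7 4 9 → sum 6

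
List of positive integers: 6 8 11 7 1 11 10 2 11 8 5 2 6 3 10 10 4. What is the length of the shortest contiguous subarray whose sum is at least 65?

9

add 6: running sum 6 < 65
add 8: running sum 14 < 65
add 11: running sum 25 < 65
add 7: running sum 32 < 65
add 1: running sum 33 < 65
add 11: running sum 44 < 65
add 10: running sum 54 < 65
add 2: running sum 56 < 65
end 8: [6, 8, 11, 7, 1, 11, 10, 2, 11] sum 67, len 9
end 9: [8, 11, 7, 1, 11, 10, 2, 11, 8] sum 69, len 9
end 10: [11, 7, 1, 11, 10, 2, 11, 8, 5] sum 66, len 9
end 11: [11, 7, 1, 11, 10, 2, 11, 8, 5, 2] sum 68, len 10
end 12: [11, 7, 1, 11, 10, 2, 11, 8, 5, 2, 6] sum 74, len 11
end 13: [7, 1, 11, 10, 2, 11, 8, 5, 2, 6, 3] sum 66, len 11
end 14: [11, 10, 2, 11, 8, 5, 2, 6, 3, 10] sum 68, len 10
end 15: [10, 2, 11, 8, 5, 2, 6, 3, 10, 10] sum 67, len 10
end 16: [10, 2, 11, 8, 5, 2, 6, 3, 10, 10, 4] sum 71, len 11
Shortest qualifying length: 9.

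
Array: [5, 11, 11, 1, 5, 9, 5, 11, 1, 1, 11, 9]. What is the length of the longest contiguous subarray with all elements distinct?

add 5: [5] len 1
add 11: [5, 11] len 2
add 11 (repeat 11, move left end past it): [11] len 1
add 1: [11, 1] len 2
add 5: [11, 1, 5] len 3
add 9: [11, 1, 5, 9] len 4
add 5 (repeat 5, move left end past it): [9, 5] len 2
add 11: [9, 5, 11] len 3
add 1: [9, 5, 11, 1] len 4
add 1 (repeat 1, move left end past it): [1] len 1
add 11: [1, 11] len 2
add 9: [1, 11, 9] len 3
Longest all-distinct length: 4.

4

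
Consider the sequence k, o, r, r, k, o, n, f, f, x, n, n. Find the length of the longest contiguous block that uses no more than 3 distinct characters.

[k] 1 distinct, len 1
[k, o] 2 distinct, len 2
[k, o, r] 3 distinct, len 3
[k, o, r, r] 3 distinct, len 4
[k, o, r, r, k] 3 distinct, len 5
[k, o, r, r, k, o] 3 distinct, len 6
[k, o, n] 3 distinct, len 3
[o, n, f] 3 distinct, len 3
[o, n, f, f] 3 distinct, len 4
[n, f, f, x] 3 distinct, len 4
[n, f, f, x, n] 3 distinct, len 5
[n, f, f, x, n, n] 3 distinct, len 6
Longest length with ≤3 distinct: 6.

6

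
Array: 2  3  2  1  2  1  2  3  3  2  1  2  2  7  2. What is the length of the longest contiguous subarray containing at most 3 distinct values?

[2] 1 distinct, len 1
[2, 3] 2 distinct, len 2
[2, 3, 2] 2 distinct, len 3
[2, 3, 2, 1] 3 distinct, len 4
[2, 3, 2, 1, 2] 3 distinct, len 5
[2, 3, 2, 1, 2, 1] 3 distinct, len 6
[2, 3, 2, 1, 2, 1, 2] 3 distinct, len 7
[2, 3, 2, 1, 2, 1, 2, 3] 3 distinct, len 8
[2, 3, 2, 1, 2, 1, 2, 3, 3] 3 distinct, len 9
[2, 3, 2, 1, 2, 1, 2, 3, 3, 2] 3 distinct, len 10
[2, 3, 2, 1, 2, 1, 2, 3, 3, 2, 1] 3 distinct, len 11
[2, 3, 2, 1, 2, 1, 2, 3, 3, 2, 1, 2] 3 distinct, len 12
[2, 3, 2, 1, 2, 1, 2, 3, 3, 2, 1, 2, 2] 3 distinct, len 13
[2, 1, 2, 2, 7] 3 distinct, len 5
[2, 1, 2, 2, 7, 2] 3 distinct, len 6
Longest length with ≤3 distinct: 13.

13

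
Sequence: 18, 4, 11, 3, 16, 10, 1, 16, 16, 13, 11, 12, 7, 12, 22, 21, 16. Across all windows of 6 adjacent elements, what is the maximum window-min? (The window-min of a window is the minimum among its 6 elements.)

[18, 4, 11, 3, 16, 10] → min 3
[4, 11, 3, 16, 10, 1] → min 1
[11, 3, 16, 10, 1, 16] → min 1
[3, 16, 10, 1, 16, 16] → min 1
[16, 10, 1, 16, 16, 13] → min 1
[10, 1, 16, 16, 13, 11] → min 1
[1, 16, 16, 13, 11, 12] → min 1
[16, 16, 13, 11, 12, 7] → min 7
[16, 13, 11, 12, 7, 12] → min 7
[13, 11, 12, 7, 12, 22] → min 7
[11, 12, 7, 12, 22, 21] → min 7
[12, 7, 12, 22, 21, 16] → min 7
Maximum of these is 7.

7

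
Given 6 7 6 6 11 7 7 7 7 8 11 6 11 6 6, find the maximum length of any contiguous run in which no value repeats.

add 6: [6] len 1
add 7: [6, 7] len 2
add 6 (repeat 6, move left end past it): [7, 6] len 2
add 6 (repeat 6, move left end past it): [6] len 1
add 11: [6, 11] len 2
add 7: [6, 11, 7] len 3
add 7 (repeat 7, move left end past it): [7] len 1
add 7 (repeat 7, move left end past it): [7] len 1
add 7 (repeat 7, move left end past it): [7] len 1
add 8: [7, 8] len 2
add 11: [7, 8, 11] len 3
add 6: [7, 8, 11, 6] len 4
add 11 (repeat 11, move left end past it): [6, 11] len 2
add 6 (repeat 6, move left end past it): [11, 6] len 2
add 6 (repeat 6, move left end past it): [6] len 1
Longest all-distinct length: 4.

4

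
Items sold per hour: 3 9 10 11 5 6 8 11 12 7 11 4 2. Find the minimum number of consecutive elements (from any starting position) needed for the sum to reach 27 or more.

3

add 3: running sum 3 < 27
add 9: running sum 12 < 27
add 10: running sum 22 < 27
add 11: shortest ending here [9, 10, 11] sum 30, len 3
add 5: shortest ending here [9, 10, 11, 5] sum 35, len 4
add 6: shortest ending here [10, 11, 5, 6] sum 32, len 4
add 8: shortest ending here [11, 5, 6, 8] sum 30, len 4
add 11: shortest ending here [5, 6, 8, 11] sum 30, len 4
add 12: shortest ending here [8, 11, 12] sum 31, len 3
add 7: shortest ending here [11, 12, 7] sum 30, len 3
add 11: shortest ending here [12, 7, 11] sum 30, len 3
add 4: shortest ending here [12, 7, 11, 4] sum 34, len 4
add 2: shortest ending here [12, 7, 11, 4, 2] sum 36, len 5
Shortest qualifying length: 3.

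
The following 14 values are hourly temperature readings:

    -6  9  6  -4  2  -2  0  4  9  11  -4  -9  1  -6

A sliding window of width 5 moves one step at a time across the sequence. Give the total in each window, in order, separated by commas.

Sliding a size-5 window across the 14 values:
[-6, 9, 6, -4, 2] → sum 7
[9, 6, -4, 2, -2] → sum 11
[6, -4, 2, -2, 0] → sum 2
[-4, 2, -2, 0, 4] → sum 0
[2, -2, 0, 4, 9] → sum 13
[-2, 0, 4, 9, 11] → sum 22
[0, 4, 9, 11, -4] → sum 20
[4, 9, 11, -4, -9] → sum 11
[9, 11, -4, -9, 1] → sum 8
[11, -4, -9, 1, -6] → sum -7

7, 11, 2, 0, 13, 22, 20, 11, 8, -7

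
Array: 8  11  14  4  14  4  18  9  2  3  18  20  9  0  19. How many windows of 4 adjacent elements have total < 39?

5

(8, 11, 14, 4) → sum 37  < 39 ✓
(11, 14, 4, 14) → sum 43
(14, 4, 14, 4) → sum 36  < 39 ✓
(4, 14, 4, 18) → sum 40
(14, 4, 18, 9) → sum 45
(4, 18, 9, 2) → sum 33  < 39 ✓
(18, 9, 2, 3) → sum 32  < 39 ✓
(9, 2, 3, 18) → sum 32  < 39 ✓
(2, 3, 18, 20) → sum 43
(3, 18, 20, 9) → sum 50
(18, 20, 9, 0) → sum 47
(20, 9, 0, 19) → sum 48
5 windows satisfy the condition.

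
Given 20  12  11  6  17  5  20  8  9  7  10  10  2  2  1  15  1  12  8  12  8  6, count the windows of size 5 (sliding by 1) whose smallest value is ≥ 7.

2

(20, 12, 11, 6, 17) → min 6
(12, 11, 6, 17, 5) → min 5
(11, 6, 17, 5, 20) → min 5
(6, 17, 5, 20, 8) → min 5
(17, 5, 20, 8, 9) → min 5
(5, 20, 8, 9, 7) → min 5
(20, 8, 9, 7, 10) → min 7  ≥ 7 ✓
(8, 9, 7, 10, 10) → min 7  ≥ 7 ✓
(9, 7, 10, 10, 2) → min 2
(7, 10, 10, 2, 2) → min 2
(10, 10, 2, 2, 1) → min 1
(10, 2, 2, 1, 15) → min 1
(2, 2, 1, 15, 1) → min 1
(2, 1, 15, 1, 12) → min 1
(1, 15, 1, 12, 8) → min 1
(15, 1, 12, 8, 12) → min 1
(1, 12, 8, 12, 8) → min 1
(12, 8, 12, 8, 6) → min 6
2 windows satisfy the condition.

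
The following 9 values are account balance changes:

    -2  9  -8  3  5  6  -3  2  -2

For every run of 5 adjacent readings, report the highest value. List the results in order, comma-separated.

9, 9, 6, 6, 6

[-2, 9, -8, 3, 5] → max 9
[9, -8, 3, 5, 6] → max 9
[-8, 3, 5, 6, -3] → max 6
[3, 5, 6, -3, 2] → max 6
[5, 6, -3, 2, -2] → max 6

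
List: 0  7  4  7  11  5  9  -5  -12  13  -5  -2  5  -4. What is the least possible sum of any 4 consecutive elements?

-9

0 7 4 7 → sum 18
7 4 7 11 → sum 29
4 7 11 5 → sum 27
7 11 5 9 → sum 32
11 5 9 -5 → sum 20
5 9 -5 -12 → sum -3
9 -5 -12 13 → sum 5
-5 -12 13 -5 → sum -9
-12 13 -5 -2 → sum -6
13 -5 -2 5 → sum 11
-5 -2 5 -4 → sum -6
Least of these is -9.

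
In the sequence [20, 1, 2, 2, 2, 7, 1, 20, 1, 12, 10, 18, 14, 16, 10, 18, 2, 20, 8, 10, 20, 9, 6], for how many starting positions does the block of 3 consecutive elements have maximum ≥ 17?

15

20 1 2 → max 20  ≥ 17 ✓
1 2 2 → max 2
2 2 2 → max 2
2 2 7 → max 7
2 7 1 → max 7
7 1 20 → max 20  ≥ 17 ✓
1 20 1 → max 20  ≥ 17 ✓
20 1 12 → max 20  ≥ 17 ✓
1 12 10 → max 12
12 10 18 → max 18  ≥ 17 ✓
10 18 14 → max 18  ≥ 17 ✓
18 14 16 → max 18  ≥ 17 ✓
14 16 10 → max 16
16 10 18 → max 18  ≥ 17 ✓
10 18 2 → max 18  ≥ 17 ✓
18 2 20 → max 20  ≥ 17 ✓
2 20 8 → max 20  ≥ 17 ✓
20 8 10 → max 20  ≥ 17 ✓
8 10 20 → max 20  ≥ 17 ✓
10 20 9 → max 20  ≥ 17 ✓
20 9 6 → max 20  ≥ 17 ✓
15 windows satisfy the condition.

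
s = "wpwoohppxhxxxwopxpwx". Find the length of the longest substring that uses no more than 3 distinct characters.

[w] 1 distinct, len 1
[w, p] 2 distinct, len 2
[w, p, w] 2 distinct, len 3
[w, p, w, o] 3 distinct, len 4
[w, p, w, o, o] 3 distinct, len 5
[w, o, o, h] 3 distinct, len 4
[o, o, h, p] 3 distinct, len 4
[o, o, h, p, p] 3 distinct, len 5
[h, p, p, x] 3 distinct, len 4
[h, p, p, x, h] 3 distinct, len 5
[h, p, p, x, h, x] 3 distinct, len 6
[h, p, p, x, h, x, x] 3 distinct, len 7
[h, p, p, x, h, x, x, x] 3 distinct, len 8
[x, h, x, x, x, w] 3 distinct, len 6
[x, x, x, w, o] 3 distinct, len 5
[w, o, p] 3 distinct, len 3
[o, p, x] 3 distinct, len 3
[o, p, x, p] 3 distinct, len 4
[p, x, p, w] 3 distinct, len 4
[p, x, p, w, x] 3 distinct, len 5
Longest length with ≤3 distinct: 8.

8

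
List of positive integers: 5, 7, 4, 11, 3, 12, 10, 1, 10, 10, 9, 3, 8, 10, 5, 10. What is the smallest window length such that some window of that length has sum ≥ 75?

Extend right; whenever the sum reaches 75, record the length and shrink from the left:
add 5: running sum 5 < 75
add 7: running sum 12 < 75
add 4: running sum 16 < 75
add 11: running sum 27 < 75
add 3: running sum 30 < 75
add 12: running sum 42 < 75
add 10: running sum 52 < 75
add 1: running sum 53 < 75
add 10: running sum 63 < 75
add 10: running sum 73 < 75
add 9: shortest ending here [7, 4, 11, 3, 12, 10, 1, 10, 10, 9] sum 77, len 10
add 3: shortest ending here [7, 4, 11, 3, 12, 10, 1, 10, 10, 9, 3] sum 80, len 11
add 8: shortest ending here [11, 3, 12, 10, 1, 10, 10, 9, 3, 8] sum 77, len 10
add 10: shortest ending here [3, 12, 10, 1, 10, 10, 9, 3, 8, 10] sum 76, len 10
add 5: shortest ending here [12, 10, 1, 10, 10, 9, 3, 8, 10, 5] sum 78, len 10
add 10: shortest ending here [10, 1, 10, 10, 9, 3, 8, 10, 5, 10] sum 76, len 10
Shortest qualifying length: 10.

10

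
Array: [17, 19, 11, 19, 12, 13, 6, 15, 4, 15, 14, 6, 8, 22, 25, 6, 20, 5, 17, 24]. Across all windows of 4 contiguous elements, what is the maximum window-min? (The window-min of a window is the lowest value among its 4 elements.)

11

[17, 19, 11, 19] → min 11
[19, 11, 19, 12] → min 11
[11, 19, 12, 13] → min 11
[19, 12, 13, 6] → min 6
[12, 13, 6, 15] → min 6
[13, 6, 15, 4] → min 4
[6, 15, 4, 15] → min 4
[15, 4, 15, 14] → min 4
[4, 15, 14, 6] → min 4
[15, 14, 6, 8] → min 6
[14, 6, 8, 22] → min 6
[6, 8, 22, 25] → min 6
[8, 22, 25, 6] → min 6
[22, 25, 6, 20] → min 6
[25, 6, 20, 5] → min 5
[6, 20, 5, 17] → min 5
[20, 5, 17, 24] → min 5
Maximum of these is 11.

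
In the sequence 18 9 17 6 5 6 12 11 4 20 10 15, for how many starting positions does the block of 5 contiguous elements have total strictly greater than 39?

7

[18, 9, 17, 6, 5] → sum 55  > 39 ✓
[9, 17, 6, 5, 6] → sum 43  > 39 ✓
[17, 6, 5, 6, 12] → sum 46  > 39 ✓
[6, 5, 6, 12, 11] → sum 40  > 39 ✓
[5, 6, 12, 11, 4] → sum 38
[6, 12, 11, 4, 20] → sum 53  > 39 ✓
[12, 11, 4, 20, 10] → sum 57  > 39 ✓
[11, 4, 20, 10, 15] → sum 60  > 39 ✓
7 windows satisfy the condition.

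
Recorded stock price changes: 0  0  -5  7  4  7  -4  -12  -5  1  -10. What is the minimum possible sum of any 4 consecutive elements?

0 0 -5 7 → sum 2
0 -5 7 4 → sum 6
-5 7 4 7 → sum 13
7 4 7 -4 → sum 14
4 7 -4 -12 → sum -5
7 -4 -12 -5 → sum -14
-4 -12 -5 1 → sum -20
-12 -5 1 -10 → sum -26
Minimum of these is -26.

-26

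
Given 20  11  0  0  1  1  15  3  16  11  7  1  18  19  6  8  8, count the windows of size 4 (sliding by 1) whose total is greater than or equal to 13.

12

(20, 11, 0, 0) → sum 31  ≥ 13 ✓
(11, 0, 0, 1) → sum 12
(0, 0, 1, 1) → sum 2
(0, 1, 1, 15) → sum 17  ≥ 13 ✓
(1, 1, 15, 3) → sum 20  ≥ 13 ✓
(1, 15, 3, 16) → sum 35  ≥ 13 ✓
(15, 3, 16, 11) → sum 45  ≥ 13 ✓
(3, 16, 11, 7) → sum 37  ≥ 13 ✓
(16, 11, 7, 1) → sum 35  ≥ 13 ✓
(11, 7, 1, 18) → sum 37  ≥ 13 ✓
(7, 1, 18, 19) → sum 45  ≥ 13 ✓
(1, 18, 19, 6) → sum 44  ≥ 13 ✓
(18, 19, 6, 8) → sum 51  ≥ 13 ✓
(19, 6, 8, 8) → sum 41  ≥ 13 ✓
12 windows satisfy the condition.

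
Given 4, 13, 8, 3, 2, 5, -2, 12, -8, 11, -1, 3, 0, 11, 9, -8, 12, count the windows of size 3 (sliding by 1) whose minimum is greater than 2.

(4, 13, 8) → min 4  > 2 ✓
(13, 8, 3) → min 3  > 2 ✓
(8, 3, 2) → min 2
(3, 2, 5) → min 2
(2, 5, -2) → min -2
(5, -2, 12) → min -2
(-2, 12, -8) → min -8
(12, -8, 11) → min -8
(-8, 11, -1) → min -8
(11, -1, 3) → min -1
(-1, 3, 0) → min -1
(3, 0, 11) → min 0
(0, 11, 9) → min 0
(11, 9, -8) → min -8
(9, -8, 12) → min -8
2 windows satisfy the condition.

2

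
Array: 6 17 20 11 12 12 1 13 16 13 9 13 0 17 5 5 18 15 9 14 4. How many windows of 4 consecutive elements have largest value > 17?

7

(6, 17, 20, 11) → max 20  > 17 ✓
(17, 20, 11, 12) → max 20  > 17 ✓
(20, 11, 12, 12) → max 20  > 17 ✓
(11, 12, 12, 1) → max 12
(12, 12, 1, 13) → max 13
(12, 1, 13, 16) → max 16
(1, 13, 16, 13) → max 16
(13, 16, 13, 9) → max 16
(16, 13, 9, 13) → max 16
(13, 9, 13, 0) → max 13
(9, 13, 0, 17) → max 17
(13, 0, 17, 5) → max 17
(0, 17, 5, 5) → max 17
(17, 5, 5, 18) → max 18  > 17 ✓
(5, 5, 18, 15) → max 18  > 17 ✓
(5, 18, 15, 9) → max 18  > 17 ✓
(18, 15, 9, 14) → max 18  > 17 ✓
(15, 9, 14, 4) → max 15
7 windows satisfy the condition.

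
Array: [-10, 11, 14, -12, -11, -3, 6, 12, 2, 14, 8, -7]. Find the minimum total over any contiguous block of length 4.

[-10, 11, 14, -12] → sum 3
[11, 14, -12, -11] → sum 2
[14, -12, -11, -3] → sum -12
[-12, -11, -3, 6] → sum -20
[-11, -3, 6, 12] → sum 4
[-3, 6, 12, 2] → sum 17
[6, 12, 2, 14] → sum 34
[12, 2, 14, 8] → sum 36
[2, 14, 8, -7] → sum 17
Minimum of these is -20.

-20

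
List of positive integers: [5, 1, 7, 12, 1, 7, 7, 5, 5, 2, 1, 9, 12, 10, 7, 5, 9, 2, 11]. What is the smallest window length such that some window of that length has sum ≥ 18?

2

add 5: running sum 5 < 18
add 1: running sum 6 < 18
add 7: running sum 13 < 18
end 3: [7, 12] sum 19, len 2
end 4: [7, 12, 1] sum 20, len 3
end 5: [12, 1, 7] sum 20, len 3
end 6: [12, 1, 7, 7] sum 27, len 4
end 7: [7, 7, 5] sum 19, len 3
end 8: [7, 7, 5, 5] sum 24, len 4
end 9: [7, 5, 5, 2] sum 19, len 4
end 10: [7, 5, 5, 2, 1] sum 20, len 5
end 11: [5, 5, 2, 1, 9] sum 22, len 5
end 12: [9, 12] sum 21, len 2
end 13: [12, 10] sum 22, len 2
end 14: [12, 10, 7] sum 29, len 3
end 15: [10, 7, 5] sum 22, len 3
end 16: [7, 5, 9] sum 21, len 3
end 17: [7, 5, 9, 2] sum 23, len 4
end 18: [9, 2, 11] sum 22, len 3
Shortest qualifying length: 2.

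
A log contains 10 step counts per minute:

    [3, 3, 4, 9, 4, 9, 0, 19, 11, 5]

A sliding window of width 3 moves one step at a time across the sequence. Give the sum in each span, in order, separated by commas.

10, 16, 17, 22, 13, 28, 30, 35

(3, 3, 4) → sum 10
(3, 4, 9) → sum 16
(4, 9, 4) → sum 17
(9, 4, 9) → sum 22
(4, 9, 0) → sum 13
(9, 0, 19) → sum 28
(0, 19, 11) → sum 30
(19, 11, 5) → sum 35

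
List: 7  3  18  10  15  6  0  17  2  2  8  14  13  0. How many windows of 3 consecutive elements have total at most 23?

5

7 3 18 → sum 28
3 18 10 → sum 31
18 10 15 → sum 43
10 15 6 → sum 31
15 6 0 → sum 21  ≤ 23 ✓
6 0 17 → sum 23  ≤ 23 ✓
0 17 2 → sum 19  ≤ 23 ✓
17 2 2 → sum 21  ≤ 23 ✓
2 2 8 → sum 12  ≤ 23 ✓
2 8 14 → sum 24
8 14 13 → sum 35
14 13 0 → sum 27
5 windows satisfy the condition.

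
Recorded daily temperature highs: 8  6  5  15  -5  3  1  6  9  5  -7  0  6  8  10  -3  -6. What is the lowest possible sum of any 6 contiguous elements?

14

Window sums for each of the 12 positions:
8 6 5 15 -5 3 → sum 32
6 5 15 -5 3 1 → sum 25
5 15 -5 3 1 6 → sum 25
15 -5 3 1 6 9 → sum 29
-5 3 1 6 9 5 → sum 19
3 1 6 9 5 -7 → sum 17
1 6 9 5 -7 0 → sum 14
6 9 5 -7 0 6 → sum 19
9 5 -7 0 6 8 → sum 21
5 -7 0 6 8 10 → sum 22
-7 0 6 8 10 -3 → sum 14
0 6 8 10 -3 -6 → sum 15
Lowest of these is 14.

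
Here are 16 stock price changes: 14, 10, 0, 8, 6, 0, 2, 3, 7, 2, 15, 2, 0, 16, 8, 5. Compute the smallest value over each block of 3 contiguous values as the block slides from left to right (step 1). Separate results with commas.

[14, 10, 0] → min 0
[10, 0, 8] → min 0
[0, 8, 6] → min 0
[8, 6, 0] → min 0
[6, 0, 2] → min 0
[0, 2, 3] → min 0
[2, 3, 7] → min 2
[3, 7, 2] → min 2
[7, 2, 15] → min 2
[2, 15, 2] → min 2
[15, 2, 0] → min 0
[2, 0, 16] → min 0
[0, 16, 8] → min 0
[16, 8, 5] → min 5

0, 0, 0, 0, 0, 0, 2, 2, 2, 2, 0, 0, 0, 5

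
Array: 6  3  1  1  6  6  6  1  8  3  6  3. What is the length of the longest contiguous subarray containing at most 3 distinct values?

8

[6] 1 distinct, len 1
[6, 3] 2 distinct, len 2
[6, 3, 1] 3 distinct, len 3
[6, 3, 1, 1] 3 distinct, len 4
[6, 3, 1, 1, 6] 3 distinct, len 5
[6, 3, 1, 1, 6, 6] 3 distinct, len 6
[6, 3, 1, 1, 6, 6, 6] 3 distinct, len 7
[6, 3, 1, 1, 6, 6, 6, 1] 3 distinct, len 8
[1, 1, 6, 6, 6, 1, 8] 3 distinct, len 7
[1, 8, 3] 3 distinct, len 3
[8, 3, 6] 3 distinct, len 3
[8, 3, 6, 3] 3 distinct, len 4
Longest length with ≤3 distinct: 8.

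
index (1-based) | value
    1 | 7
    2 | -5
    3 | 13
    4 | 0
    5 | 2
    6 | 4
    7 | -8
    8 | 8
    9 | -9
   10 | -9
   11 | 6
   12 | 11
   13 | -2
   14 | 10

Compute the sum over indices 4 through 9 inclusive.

Elements at indices 4..9: 0, 2, 4, -8, 8, -9
sum(0, 2, 4, -8, 8, -9) = -3

-3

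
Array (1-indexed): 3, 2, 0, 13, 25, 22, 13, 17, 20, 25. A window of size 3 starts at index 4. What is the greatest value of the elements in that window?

25

Elements at indices 4..6: 13, 25, 22
max(13, 25, 22) = 25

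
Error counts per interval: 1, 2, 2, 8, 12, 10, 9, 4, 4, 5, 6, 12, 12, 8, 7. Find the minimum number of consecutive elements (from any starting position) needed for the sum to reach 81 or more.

add 1: running sum 1 < 81
add 2: running sum 3 < 81
add 2: running sum 5 < 81
add 8: running sum 13 < 81
add 12: running sum 25 < 81
add 10: running sum 35 < 81
add 9: running sum 44 < 81
add 4: running sum 48 < 81
add 4: running sum 52 < 81
add 5: running sum 57 < 81
add 6: running sum 63 < 81
add 12: running sum 75 < 81
add 12: shortest ending here [8, 12, 10, 9, 4, 4, 5, 6, 12, 12] sum 82, len 10
add 8: shortest ending here [12, 10, 9, 4, 4, 5, 6, 12, 12, 8] sum 82, len 10
add 7: shortest ending here [12, 10, 9, 4, 4, 5, 6, 12, 12, 8, 7] sum 89, len 11
Shortest qualifying length: 10.

10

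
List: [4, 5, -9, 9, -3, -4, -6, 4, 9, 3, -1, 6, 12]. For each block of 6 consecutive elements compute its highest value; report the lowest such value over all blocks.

9

4 5 -9 9 -3 -4 → max 9
5 -9 9 -3 -4 -6 → max 9
-9 9 -3 -4 -6 4 → max 9
9 -3 -4 -6 4 9 → max 9
-3 -4 -6 4 9 3 → max 9
-4 -6 4 9 3 -1 → max 9
-6 4 9 3 -1 6 → max 9
4 9 3 -1 6 12 → max 12
Lowest of these is 9.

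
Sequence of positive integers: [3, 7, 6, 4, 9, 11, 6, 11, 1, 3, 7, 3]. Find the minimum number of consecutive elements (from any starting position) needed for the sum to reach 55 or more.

add 3: running sum 3 < 55
add 7: running sum 10 < 55
add 6: running sum 16 < 55
add 4: running sum 20 < 55
add 9: running sum 29 < 55
add 11: running sum 40 < 55
add 6: running sum 46 < 55
end 7: [3, 7, 6, 4, 9, 11, 6, 11] sum 57, len 8
end 8: [7, 6, 4, 9, 11, 6, 11, 1] sum 55, len 8
end 9: [7, 6, 4, 9, 11, 6, 11, 1, 3] sum 58, len 9
end 10: [6, 4, 9, 11, 6, 11, 1, 3, 7] sum 58, len 9
end 11: [4, 9, 11, 6, 11, 1, 3, 7, 3] sum 55, len 9
Shortest qualifying length: 8.

8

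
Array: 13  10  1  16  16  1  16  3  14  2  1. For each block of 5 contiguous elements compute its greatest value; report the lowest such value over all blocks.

[13, 10, 1, 16, 16] → max 16
[10, 1, 16, 16, 1] → max 16
[1, 16, 16, 1, 16] → max 16
[16, 16, 1, 16, 3] → max 16
[16, 1, 16, 3, 14] → max 16
[1, 16, 3, 14, 2] → max 16
[16, 3, 14, 2, 1] → max 16
Lowest of these is 16.

16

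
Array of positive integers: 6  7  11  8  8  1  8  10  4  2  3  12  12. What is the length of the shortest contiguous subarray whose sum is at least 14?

Extend right; whenever the sum reaches 14, record the length and shrink from the left:
add 6: running sum 6 < 14
add 7: running sum 13 < 14
add 11: shortest ending here [7, 11] sum 18, len 2
add 8: shortest ending here [11, 8] sum 19, len 2
add 8: shortest ending here [8, 8] sum 16, len 2
add 1: shortest ending here [8, 8, 1] sum 17, len 3
add 8: shortest ending here [8, 1, 8] sum 17, len 3
add 10: shortest ending here [8, 10] sum 18, len 2
add 4: shortest ending here [10, 4] sum 14, len 2
add 2: shortest ending here [10, 4, 2] sum 16, len 3
add 3: shortest ending here [10, 4, 2, 3] sum 19, len 4
add 12: shortest ending here [3, 12] sum 15, len 2
add 12: shortest ending here [12, 12] sum 24, len 2
Shortest qualifying length: 2.

2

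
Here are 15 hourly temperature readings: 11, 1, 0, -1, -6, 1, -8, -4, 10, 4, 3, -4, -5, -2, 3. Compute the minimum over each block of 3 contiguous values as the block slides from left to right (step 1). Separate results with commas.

0, -1, -6, -6, -8, -8, -8, -4, 3, -4, -5, -5, -5

Sliding a size-3 window across the 15 values:
(11, 1, 0) → min 0
(1, 0, -1) → min -1
(0, -1, -6) → min -6
(-1, -6, 1) → min -6
(-6, 1, -8) → min -8
(1, -8, -4) → min -8
(-8, -4, 10) → min -8
(-4, 10, 4) → min -4
(10, 4, 3) → min 3
(4, 3, -4) → min -4
(3, -4, -5) → min -5
(-4, -5, -2) → min -5
(-5, -2, 3) → min -5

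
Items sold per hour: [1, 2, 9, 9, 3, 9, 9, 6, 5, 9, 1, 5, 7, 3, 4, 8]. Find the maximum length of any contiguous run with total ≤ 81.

14

→ 1: sum 1, len 1
→ 2: sum 3, len 2
→ 9: sum 12, len 3
→ 9: sum 21, len 4
→ 3: sum 24, len 5
→ 9: sum 33, len 6
→ 9: sum 42, len 7
→ 6: sum 48, len 8
→ 5: sum 53, len 9
→ 9: sum 62, len 10
→ 1: sum 63, len 11
→ 5: sum 68, len 12
→ 7: sum 75, len 13
→ 3: sum 78, len 14
→ 4 (dropped 1): sum 81, len 14
→ 8 (dropped 2, 9): sum 78, len 13
Longest length seen: 14.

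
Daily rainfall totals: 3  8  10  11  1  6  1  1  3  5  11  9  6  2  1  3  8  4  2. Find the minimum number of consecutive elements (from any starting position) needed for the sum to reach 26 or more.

add 3: running sum 3 < 26
add 8: running sum 11 < 26
add 10: running sum 21 < 26
add 11: shortest ending here [8, 10, 11] sum 29, len 3
add 1: shortest ending here [8, 10, 11, 1] sum 30, len 4
add 6: shortest ending here [10, 11, 1, 6] sum 28, len 4
add 1: shortest ending here [10, 11, 1, 6, 1] sum 29, len 5
add 1: shortest ending here [10, 11, 1, 6, 1, 1] sum 30, len 6
add 3: shortest ending here [10, 11, 1, 6, 1, 1, 3] sum 33, len 7
add 5: shortest ending here [11, 1, 6, 1, 1, 3, 5] sum 28, len 7
add 11: shortest ending here [6, 1, 1, 3, 5, 11] sum 27, len 6
add 9: shortest ending here [3, 5, 11, 9] sum 28, len 4
add 6: shortest ending here [11, 9, 6] sum 26, len 3
add 2: shortest ending here [11, 9, 6, 2] sum 28, len 4
add 1: shortest ending here [11, 9, 6, 2, 1] sum 29, len 5
add 3: shortest ending here [11, 9, 6, 2, 1, 3] sum 32, len 6
add 8: shortest ending here [9, 6, 2, 1, 3, 8] sum 29, len 6
add 4: shortest ending here [9, 6, 2, 1, 3, 8, 4] sum 33, len 7
add 2: shortest ending here [6, 2, 1, 3, 8, 4, 2] sum 26, len 7
Shortest qualifying length: 3.

3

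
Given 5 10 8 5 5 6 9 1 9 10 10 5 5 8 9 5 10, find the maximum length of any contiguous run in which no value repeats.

[5] len 1
[5, 10] len 2
[5, 10, 8] len 3
[10, 8, 5] len 3
[5] len 1
[5, 6] len 2
[5, 6, 9] len 3
[5, 6, 9, 1] len 4
[1, 9] len 2
[1, 9, 10] len 3
[10] len 1
[10, 5] len 2
[5] len 1
[5, 8] len 2
[5, 8, 9] len 3
[8, 9, 5] len 3
[8, 9, 5, 10] len 4
Longest all-distinct length: 4.

4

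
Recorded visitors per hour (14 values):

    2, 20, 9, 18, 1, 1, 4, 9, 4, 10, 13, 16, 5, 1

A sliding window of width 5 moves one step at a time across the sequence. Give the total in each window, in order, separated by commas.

50, 49, 33, 33, 19, 28, 40, 52, 48, 45

[2, 20, 9, 18, 1] → sum 50
[20, 9, 18, 1, 1] → sum 49
[9, 18, 1, 1, 4] → sum 33
[18, 1, 1, 4, 9] → sum 33
[1, 1, 4, 9, 4] → sum 19
[1, 4, 9, 4, 10] → sum 28
[4, 9, 4, 10, 13] → sum 40
[9, 4, 10, 13, 16] → sum 52
[4, 10, 13, 16, 5] → sum 48
[10, 13, 16, 5, 1] → sum 45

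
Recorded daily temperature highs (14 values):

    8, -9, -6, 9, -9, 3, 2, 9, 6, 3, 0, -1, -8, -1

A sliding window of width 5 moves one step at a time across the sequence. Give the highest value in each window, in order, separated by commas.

Sliding a size-5 window across the 14 values:
(8, -9, -6, 9, -9) → max 9
(-9, -6, 9, -9, 3) → max 9
(-6, 9, -9, 3, 2) → max 9
(9, -9, 3, 2, 9) → max 9
(-9, 3, 2, 9, 6) → max 9
(3, 2, 9, 6, 3) → max 9
(2, 9, 6, 3, 0) → max 9
(9, 6, 3, 0, -1) → max 9
(6, 3, 0, -1, -8) → max 6
(3, 0, -1, -8, -1) → max 3

9, 9, 9, 9, 9, 9, 9, 9, 6, 3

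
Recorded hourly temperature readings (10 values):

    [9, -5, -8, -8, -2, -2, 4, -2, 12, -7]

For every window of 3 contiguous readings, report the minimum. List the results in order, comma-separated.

-8, -8, -8, -8, -2, -2, -2, -7

[9, -5, -8] → min -8
[-5, -8, -8] → min -8
[-8, -8, -2] → min -8
[-8, -2, -2] → min -8
[-2, -2, 4] → min -2
[-2, 4, -2] → min -2
[4, -2, 12] → min -2
[-2, 12, -7] → min -7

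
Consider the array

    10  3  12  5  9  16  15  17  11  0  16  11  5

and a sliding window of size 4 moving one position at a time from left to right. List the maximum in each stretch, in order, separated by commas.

12, 12, 16, 16, 17, 17, 17, 17, 16, 16

10 3 12 5 → max 12
3 12 5 9 → max 12
12 5 9 16 → max 16
5 9 16 15 → max 16
9 16 15 17 → max 17
16 15 17 11 → max 17
15 17 11 0 → max 17
17 11 0 16 → max 17
11 0 16 11 → max 16
0 16 11 5 → max 16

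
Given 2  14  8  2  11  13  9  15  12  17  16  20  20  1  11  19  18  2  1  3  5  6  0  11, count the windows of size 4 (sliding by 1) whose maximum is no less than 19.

[2, 14, 8, 2] → max 14
[14, 8, 2, 11] → max 14
[8, 2, 11, 13] → max 13
[2, 11, 13, 9] → max 13
[11, 13, 9, 15] → max 15
[13, 9, 15, 12] → max 15
[9, 15, 12, 17] → max 17
[15, 12, 17, 16] → max 17
[12, 17, 16, 20] → max 20  ≥ 19 ✓
[17, 16, 20, 20] → max 20  ≥ 19 ✓
[16, 20, 20, 1] → max 20  ≥ 19 ✓
[20, 20, 1, 11] → max 20  ≥ 19 ✓
[20, 1, 11, 19] → max 20  ≥ 19 ✓
[1, 11, 19, 18] → max 19  ≥ 19 ✓
[11, 19, 18, 2] → max 19  ≥ 19 ✓
[19, 18, 2, 1] → max 19  ≥ 19 ✓
[18, 2, 1, 3] → max 18
[2, 1, 3, 5] → max 5
[1, 3, 5, 6] → max 6
[3, 5, 6, 0] → max 6
[5, 6, 0, 11] → max 11
8 windows satisfy the condition.

8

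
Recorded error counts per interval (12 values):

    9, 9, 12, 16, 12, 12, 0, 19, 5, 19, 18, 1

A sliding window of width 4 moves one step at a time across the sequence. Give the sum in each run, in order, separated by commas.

46, 49, 52, 40, 43, 36, 43, 61, 43

(9, 9, 12, 16) → sum 46
(9, 12, 16, 12) → sum 49
(12, 16, 12, 12) → sum 52
(16, 12, 12, 0) → sum 40
(12, 12, 0, 19) → sum 43
(12, 0, 19, 5) → sum 36
(0, 19, 5, 19) → sum 43
(19, 5, 19, 18) → sum 61
(5, 19, 18, 1) → sum 43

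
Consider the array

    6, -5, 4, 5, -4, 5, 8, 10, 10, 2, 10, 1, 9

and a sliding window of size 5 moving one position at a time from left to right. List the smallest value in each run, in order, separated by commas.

-5, -5, -4, -4, -4, 2, 2, 1, 1

[6, -5, 4, 5, -4] → min -5
[-5, 4, 5, -4, 5] → min -5
[4, 5, -4, 5, 8] → min -4
[5, -4, 5, 8, 10] → min -4
[-4, 5, 8, 10, 10] → min -4
[5, 8, 10, 10, 2] → min 2
[8, 10, 10, 2, 10] → min 2
[10, 10, 2, 10, 1] → min 1
[10, 2, 10, 1, 9] → min 1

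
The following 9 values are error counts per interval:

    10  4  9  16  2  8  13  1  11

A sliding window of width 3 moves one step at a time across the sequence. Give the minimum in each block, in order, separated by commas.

10 4 9 → min 4
4 9 16 → min 4
9 16 2 → min 2
16 2 8 → min 2
2 8 13 → min 2
8 13 1 → min 1
13 1 11 → min 1

4, 4, 2, 2, 2, 1, 1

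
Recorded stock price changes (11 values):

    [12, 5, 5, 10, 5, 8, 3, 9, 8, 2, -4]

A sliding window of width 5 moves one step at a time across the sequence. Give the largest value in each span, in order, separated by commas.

12, 10, 10, 10, 9, 9, 9

12 5 5 10 5 → max 12
5 5 10 5 8 → max 10
5 10 5 8 3 → max 10
10 5 8 3 9 → max 10
5 8 3 9 8 → max 9
8 3 9 8 2 → max 9
3 9 8 2 -4 → max 9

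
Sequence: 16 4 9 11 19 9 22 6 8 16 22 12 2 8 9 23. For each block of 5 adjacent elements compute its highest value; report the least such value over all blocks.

Each size-5 window and its max:
(16, 4, 9, 11, 19) → max 19
(4, 9, 11, 19, 9) → max 19
(9, 11, 19, 9, 22) → max 22
(11, 19, 9, 22, 6) → max 22
(19, 9, 22, 6, 8) → max 22
(9, 22, 6, 8, 16) → max 22
(22, 6, 8, 16, 22) → max 22
(6, 8, 16, 22, 12) → max 22
(8, 16, 22, 12, 2) → max 22
(16, 22, 12, 2, 8) → max 22
(22, 12, 2, 8, 9) → max 22
(12, 2, 8, 9, 23) → max 23
Least of these is 19.

19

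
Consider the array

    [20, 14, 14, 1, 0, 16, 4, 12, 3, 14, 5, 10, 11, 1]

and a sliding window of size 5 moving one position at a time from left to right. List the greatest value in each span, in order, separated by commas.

20, 16, 16, 16, 16, 16, 14, 14, 14, 14

[20, 14, 14, 1, 0] → max 20
[14, 14, 1, 0, 16] → max 16
[14, 1, 0, 16, 4] → max 16
[1, 0, 16, 4, 12] → max 16
[0, 16, 4, 12, 3] → max 16
[16, 4, 12, 3, 14] → max 16
[4, 12, 3, 14, 5] → max 14
[12, 3, 14, 5, 10] → max 14
[3, 14, 5, 10, 11] → max 14
[14, 5, 10, 11, 1] → max 14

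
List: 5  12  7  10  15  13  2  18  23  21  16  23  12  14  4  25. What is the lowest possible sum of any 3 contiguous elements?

[5, 12, 7] → sum 24
[12, 7, 10] → sum 29
[7, 10, 15] → sum 32
[10, 15, 13] → sum 38
[15, 13, 2] → sum 30
[13, 2, 18] → sum 33
[2, 18, 23] → sum 43
[18, 23, 21] → sum 62
[23, 21, 16] → sum 60
[21, 16, 23] → sum 60
[16, 23, 12] → sum 51
[23, 12, 14] → sum 49
[12, 14, 4] → sum 30
[14, 4, 25] → sum 43
Lowest of these is 24.

24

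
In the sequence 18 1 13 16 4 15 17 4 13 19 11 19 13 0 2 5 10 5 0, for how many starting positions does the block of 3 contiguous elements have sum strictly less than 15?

1

[18, 1, 13] → sum 32
[1, 13, 16] → sum 30
[13, 16, 4] → sum 33
[16, 4, 15] → sum 35
[4, 15, 17] → sum 36
[15, 17, 4] → sum 36
[17, 4, 13] → sum 34
[4, 13, 19] → sum 36
[13, 19, 11] → sum 43
[19, 11, 19] → sum 49
[11, 19, 13] → sum 43
[19, 13, 0] → sum 32
[13, 0, 2] → sum 15
[0, 2, 5] → sum 7  < 15 ✓
[2, 5, 10] → sum 17
[5, 10, 5] → sum 20
[10, 5, 0] → sum 15
1 window satisfy the condition.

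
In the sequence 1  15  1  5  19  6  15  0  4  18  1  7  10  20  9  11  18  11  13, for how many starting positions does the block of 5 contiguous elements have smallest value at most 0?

[1, 15, 1, 5, 19] → min 1
[15, 1, 5, 19, 6] → min 1
[1, 5, 19, 6, 15] → min 1
[5, 19, 6, 15, 0] → min 0  ≤ 0 ✓
[19, 6, 15, 0, 4] → min 0  ≤ 0 ✓
[6, 15, 0, 4, 18] → min 0  ≤ 0 ✓
[15, 0, 4, 18, 1] → min 0  ≤ 0 ✓
[0, 4, 18, 1, 7] → min 0  ≤ 0 ✓
[4, 18, 1, 7, 10] → min 1
[18, 1, 7, 10, 20] → min 1
[1, 7, 10, 20, 9] → min 1
[7, 10, 20, 9, 11] → min 7
[10, 20, 9, 11, 18] → min 9
[20, 9, 11, 18, 11] → min 9
[9, 11, 18, 11, 13] → min 9
5 windows satisfy the condition.

5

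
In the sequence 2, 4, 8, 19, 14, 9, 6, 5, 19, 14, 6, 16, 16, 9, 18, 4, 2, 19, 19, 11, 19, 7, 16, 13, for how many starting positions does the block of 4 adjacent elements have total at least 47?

2 4 8 19 → sum 33
4 8 19 14 → sum 45
8 19 14 9 → sum 50  ≥ 47 ✓
19 14 9 6 → sum 48  ≥ 47 ✓
14 9 6 5 → sum 34
9 6 5 19 → sum 39
6 5 19 14 → sum 44
5 19 14 6 → sum 44
19 14 6 16 → sum 55  ≥ 47 ✓
14 6 16 16 → sum 52  ≥ 47 ✓
6 16 16 9 → sum 47  ≥ 47 ✓
16 16 9 18 → sum 59  ≥ 47 ✓
16 9 18 4 → sum 47  ≥ 47 ✓
9 18 4 2 → sum 33
18 4 2 19 → sum 43
4 2 19 19 → sum 44
2 19 19 11 → sum 51  ≥ 47 ✓
19 19 11 19 → sum 68  ≥ 47 ✓
19 11 19 7 → sum 56  ≥ 47 ✓
11 19 7 16 → sum 53  ≥ 47 ✓
19 7 16 13 → sum 55  ≥ 47 ✓
12 windows satisfy the condition.

12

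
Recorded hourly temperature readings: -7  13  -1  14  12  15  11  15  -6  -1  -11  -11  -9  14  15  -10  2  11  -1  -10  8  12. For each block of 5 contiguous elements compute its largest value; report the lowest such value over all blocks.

-1

[-7, 13, -1, 14, 12] → max 14
[13, -1, 14, 12, 15] → max 15
[-1, 14, 12, 15, 11] → max 15
[14, 12, 15, 11, 15] → max 15
[12, 15, 11, 15, -6] → max 15
[15, 11, 15, -6, -1] → max 15
[11, 15, -6, -1, -11] → max 15
[15, -6, -1, -11, -11] → max 15
[-6, -1, -11, -11, -9] → max -1
[-1, -11, -11, -9, 14] → max 14
[-11, -11, -9, 14, 15] → max 15
[-11, -9, 14, 15, -10] → max 15
[-9, 14, 15, -10, 2] → max 15
[14, 15, -10, 2, 11] → max 15
[15, -10, 2, 11, -1] → max 15
[-10, 2, 11, -1, -10] → max 11
[2, 11, -1, -10, 8] → max 11
[11, -1, -10, 8, 12] → max 12
Lowest of these is -1.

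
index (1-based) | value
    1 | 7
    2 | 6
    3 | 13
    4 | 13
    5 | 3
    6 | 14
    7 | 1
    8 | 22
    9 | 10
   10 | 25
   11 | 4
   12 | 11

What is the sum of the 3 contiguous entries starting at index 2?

Elements at indices 2..4: 6, 13, 13
sum(6, 13, 13) = 32

32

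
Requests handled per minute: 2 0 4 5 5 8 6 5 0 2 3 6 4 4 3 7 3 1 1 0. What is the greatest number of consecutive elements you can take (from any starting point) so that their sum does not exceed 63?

17

Extend to the right; shrink from the left whenever the sum exceeds 63:
[2] sum 2 len 1
[2, 0] sum 2 len 2
[2, 0, 4] sum 6 len 3
[2, 0, 4, 5] sum 11 len 4
[2, 0, 4, 5, 5] sum 16 len 5
[2, 0, 4, 5, 5, 8] sum 24 len 6
[2, 0, 4, 5, 5, 8, 6] sum 30 len 7
[2, 0, 4, 5, 5, 8, 6, 5] sum 35 len 8
[2, 0, 4, 5, 5, 8, 6, 5, 0] sum 35 len 9
[2, 0, 4, 5, 5, 8, 6, 5, 0, 2] sum 37 len 10
[2, 0, 4, 5, 5, 8, 6, 5, 0, 2, 3] sum 40 len 11
[2, 0, 4, 5, 5, 8, 6, 5, 0, 2, 3, 6] sum 46 len 12
[2, 0, 4, 5, 5, 8, 6, 5, 0, 2, 3, 6, 4] sum 50 len 13
[2, 0, 4, 5, 5, 8, 6, 5, 0, 2, 3, 6, 4, 4] sum 54 len 14
[2, 0, 4, 5, 5, 8, 6, 5, 0, 2, 3, 6, 4, 4, 3] sum 57 len 15
[0, 4, 5, 5, 8, 6, 5, 0, 2, 3, 6, 4, 4, 3, 7] sum 62 len 15
[5, 5, 8, 6, 5, 0, 2, 3, 6, 4, 4, 3, 7, 3] sum 61 len 14
[5, 5, 8, 6, 5, 0, 2, 3, 6, 4, 4, 3, 7, 3, 1] sum 62 len 15
[5, 5, 8, 6, 5, 0, 2, 3, 6, 4, 4, 3, 7, 3, 1, 1] sum 63 len 16
[5, 5, 8, 6, 5, 0, 2, 3, 6, 4, 4, 3, 7, 3, 1, 1, 0] sum 63 len 17
Longest length seen: 17.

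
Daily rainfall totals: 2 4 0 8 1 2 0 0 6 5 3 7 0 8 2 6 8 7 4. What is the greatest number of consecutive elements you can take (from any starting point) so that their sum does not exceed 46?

→ 2: sum 2, len 1
→ 4: sum 6, len 2
→ 0: sum 6, len 3
→ 8: sum 14, len 4
→ 1: sum 15, len 5
→ 2: sum 17, len 6
→ 0: sum 17, len 7
→ 0: sum 17, len 8
→ 6: sum 23, len 9
→ 5: sum 28, len 10
→ 3: sum 31, len 11
→ 7: sum 38, len 12
→ 0: sum 38, len 13
→ 8: sum 46, len 14
→ 2 (dropped 2): sum 46, len 14
→ 6 (dropped 4, 0, 8): sum 40, len 12
→ 8 (dropped 1, 2): sum 45, len 11
→ 7 (dropped 0, 0, 6): sum 46, len 9
→ 4 (dropped 5): sum 45, len 9
Longest length seen: 14.

14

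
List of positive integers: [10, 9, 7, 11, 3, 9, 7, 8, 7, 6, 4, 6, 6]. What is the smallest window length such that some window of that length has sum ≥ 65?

9

add 10: running sum 10 < 65
add 9: running sum 19 < 65
add 7: running sum 26 < 65
add 11: running sum 37 < 65
add 3: running sum 40 < 65
add 9: running sum 49 < 65
add 7: running sum 56 < 65
add 8: running sum 64 < 65
add 7: shortest ending here [10, 9, 7, 11, 3, 9, 7, 8, 7] sum 71, len 9
add 6: shortest ending here [9, 7, 11, 3, 9, 7, 8, 7, 6] sum 67, len 9
add 4: shortest ending here [9, 7, 11, 3, 9, 7, 8, 7, 6, 4] sum 71, len 10
add 6: shortest ending here [7, 11, 3, 9, 7, 8, 7, 6, 4, 6] sum 68, len 10
add 6: shortest ending here [11, 3, 9, 7, 8, 7, 6, 4, 6, 6] sum 67, len 10
Shortest qualifying length: 9.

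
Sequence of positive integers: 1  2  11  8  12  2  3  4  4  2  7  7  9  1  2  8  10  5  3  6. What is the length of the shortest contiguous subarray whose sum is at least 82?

15

add 1: running sum 1 < 82
add 2: running sum 3 < 82
add 11: running sum 14 < 82
add 8: running sum 22 < 82
add 12: running sum 34 < 82
add 2: running sum 36 < 82
add 3: running sum 39 < 82
add 4: running sum 43 < 82
add 4: running sum 47 < 82
add 2: running sum 49 < 82
add 7: running sum 56 < 82
add 7: running sum 63 < 82
add 9: running sum 72 < 82
add 1: running sum 73 < 82
add 2: running sum 75 < 82
add 8: shortest ending here [2, 11, 8, 12, 2, 3, 4, 4, 2, 7, 7, 9, 1, 2, 8] sum 82, len 15
add 10: shortest ending here [11, 8, 12, 2, 3, 4, 4, 2, 7, 7, 9, 1, 2, 8, 10] sum 90, len 15
add 5: shortest ending here [8, 12, 2, 3, 4, 4, 2, 7, 7, 9, 1, 2, 8, 10, 5] sum 84, len 15
add 3: shortest ending here [8, 12, 2, 3, 4, 4, 2, 7, 7, 9, 1, 2, 8, 10, 5, 3] sum 87, len 16
add 6: shortest ending here [12, 2, 3, 4, 4, 2, 7, 7, 9, 1, 2, 8, 10, 5, 3, 6] sum 85, len 16
Shortest qualifying length: 15.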